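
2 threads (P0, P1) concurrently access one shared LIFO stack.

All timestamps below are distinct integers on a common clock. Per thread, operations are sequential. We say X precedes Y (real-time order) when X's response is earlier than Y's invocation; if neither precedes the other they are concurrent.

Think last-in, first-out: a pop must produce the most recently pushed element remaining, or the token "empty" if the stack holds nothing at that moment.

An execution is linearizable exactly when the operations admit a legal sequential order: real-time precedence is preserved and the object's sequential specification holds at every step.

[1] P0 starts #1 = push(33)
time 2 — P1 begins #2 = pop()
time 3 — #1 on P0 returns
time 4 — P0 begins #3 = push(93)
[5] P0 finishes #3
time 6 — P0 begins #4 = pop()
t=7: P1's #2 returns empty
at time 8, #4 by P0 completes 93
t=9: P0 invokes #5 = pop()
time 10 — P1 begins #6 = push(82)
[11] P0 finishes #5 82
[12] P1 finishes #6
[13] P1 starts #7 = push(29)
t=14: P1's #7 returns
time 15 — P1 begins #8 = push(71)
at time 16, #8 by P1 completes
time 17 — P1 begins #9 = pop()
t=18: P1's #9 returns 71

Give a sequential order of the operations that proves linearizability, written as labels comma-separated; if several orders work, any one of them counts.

#2, #1, #3, #4, #6, #5, #7, #8, #9

after step 1 (#2 pop() → empty): stack <>
after step 2 (#1 push(33)): stack <33>
after step 3 (#3 push(93)): stack <33,93>
after step 4 (#4 pop() → 93): stack <33>
after step 5 (#6 push(82)): stack <33,82>
after step 6 (#5 pop() → 82): stack <33>
after step 7 (#7 push(29)): stack <33,29>
after step 8 (#8 push(71)): stack <33,29,71>
after step 9 (#9 pop() → 71): stack <33,29>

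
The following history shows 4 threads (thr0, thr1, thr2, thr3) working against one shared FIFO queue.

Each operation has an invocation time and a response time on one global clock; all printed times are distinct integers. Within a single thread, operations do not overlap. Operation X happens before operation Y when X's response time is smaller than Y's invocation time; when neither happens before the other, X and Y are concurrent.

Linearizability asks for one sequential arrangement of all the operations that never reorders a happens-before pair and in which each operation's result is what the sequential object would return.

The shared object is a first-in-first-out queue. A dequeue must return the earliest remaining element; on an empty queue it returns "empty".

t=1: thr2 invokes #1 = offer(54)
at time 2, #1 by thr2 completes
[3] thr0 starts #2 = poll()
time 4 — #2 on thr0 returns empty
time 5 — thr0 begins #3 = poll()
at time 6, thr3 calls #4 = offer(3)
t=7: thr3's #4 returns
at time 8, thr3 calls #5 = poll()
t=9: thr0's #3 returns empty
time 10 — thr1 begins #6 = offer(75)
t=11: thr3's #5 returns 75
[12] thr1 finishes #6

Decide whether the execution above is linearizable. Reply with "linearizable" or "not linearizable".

not linearizable

through event 3 a valid linearization exists; event 4 (#2 responding at time 4) ends that
exhaustive check: the 2 completed FIFO queue ops admit one real-time order; illegal
one such order, #1, #2, breaks at step 2 where #2 poll() → empty is illegal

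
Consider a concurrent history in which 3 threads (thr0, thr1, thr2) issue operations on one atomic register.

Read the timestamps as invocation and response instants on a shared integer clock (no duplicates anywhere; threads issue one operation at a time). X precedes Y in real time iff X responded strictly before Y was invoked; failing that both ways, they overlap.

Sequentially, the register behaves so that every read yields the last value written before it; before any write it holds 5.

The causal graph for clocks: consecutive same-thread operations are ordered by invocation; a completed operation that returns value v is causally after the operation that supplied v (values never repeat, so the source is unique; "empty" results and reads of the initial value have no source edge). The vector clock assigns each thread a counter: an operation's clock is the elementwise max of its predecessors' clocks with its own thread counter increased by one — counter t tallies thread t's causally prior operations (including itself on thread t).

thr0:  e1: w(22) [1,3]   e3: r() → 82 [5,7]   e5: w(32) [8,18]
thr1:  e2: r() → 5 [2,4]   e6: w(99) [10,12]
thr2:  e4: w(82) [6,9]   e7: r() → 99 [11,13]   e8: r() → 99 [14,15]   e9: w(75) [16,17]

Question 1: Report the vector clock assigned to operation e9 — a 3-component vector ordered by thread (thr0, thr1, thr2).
Answer: (0, 2, 4)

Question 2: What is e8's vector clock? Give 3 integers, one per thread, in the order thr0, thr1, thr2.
Answer: (0, 2, 3)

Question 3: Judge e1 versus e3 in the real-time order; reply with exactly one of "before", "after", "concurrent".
Answer: before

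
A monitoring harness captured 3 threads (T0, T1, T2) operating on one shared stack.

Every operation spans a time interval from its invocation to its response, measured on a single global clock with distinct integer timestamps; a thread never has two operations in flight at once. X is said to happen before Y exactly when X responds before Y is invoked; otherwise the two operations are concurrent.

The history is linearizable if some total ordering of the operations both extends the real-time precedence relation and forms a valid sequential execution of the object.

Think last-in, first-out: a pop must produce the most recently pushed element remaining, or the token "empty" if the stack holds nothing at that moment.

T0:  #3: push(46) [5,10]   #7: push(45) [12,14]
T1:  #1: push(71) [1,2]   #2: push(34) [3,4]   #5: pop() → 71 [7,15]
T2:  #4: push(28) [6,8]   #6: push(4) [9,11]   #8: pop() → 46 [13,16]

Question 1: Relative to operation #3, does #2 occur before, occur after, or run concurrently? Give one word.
#2 spans [3,4], #3 spans [5,10]
resp(#2)=4 < inv(#3)=5

before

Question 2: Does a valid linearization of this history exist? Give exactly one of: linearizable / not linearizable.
cut after 14 events: linearizable; cut after 15 events (#5 responds, time 15): not linearizable
all 15 real-time-respecting orders fail — 7 completed stack operations, no legal replay
include/drop combinations of the 1 pending operation (#8) were all tried; none helps
take #1, #2, #3, #4, #5, #6, #7 (pending dropped): step 5 already fails, because #5 pop() → 71 cannot occur there
take #1, #2, #3, #4, #6, #5, #7 (pending dropped): step 6 already fails, because #5 pop() → 71 cannot occur there

not linearizable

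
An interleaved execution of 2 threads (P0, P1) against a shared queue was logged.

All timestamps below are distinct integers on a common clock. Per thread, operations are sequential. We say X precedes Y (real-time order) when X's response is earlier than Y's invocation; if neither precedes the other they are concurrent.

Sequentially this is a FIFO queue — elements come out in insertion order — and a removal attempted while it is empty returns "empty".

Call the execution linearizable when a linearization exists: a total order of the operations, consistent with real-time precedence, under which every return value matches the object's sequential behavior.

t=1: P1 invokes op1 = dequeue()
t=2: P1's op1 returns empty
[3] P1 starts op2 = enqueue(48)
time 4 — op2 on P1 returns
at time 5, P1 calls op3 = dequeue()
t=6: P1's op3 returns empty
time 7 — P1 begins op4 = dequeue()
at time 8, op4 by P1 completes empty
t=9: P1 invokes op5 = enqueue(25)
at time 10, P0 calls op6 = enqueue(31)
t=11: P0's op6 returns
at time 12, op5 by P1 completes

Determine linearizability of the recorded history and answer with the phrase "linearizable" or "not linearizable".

not linearizable

prefix check: 1..5 passes, 1..6 fails once op3's time-6 response joins
the sole real-time-consistent order of 3 completed operations fails the queue replay
sample order op1, op2, op3 stalls at step 3 — op3 dequeue() → empty has no legal effect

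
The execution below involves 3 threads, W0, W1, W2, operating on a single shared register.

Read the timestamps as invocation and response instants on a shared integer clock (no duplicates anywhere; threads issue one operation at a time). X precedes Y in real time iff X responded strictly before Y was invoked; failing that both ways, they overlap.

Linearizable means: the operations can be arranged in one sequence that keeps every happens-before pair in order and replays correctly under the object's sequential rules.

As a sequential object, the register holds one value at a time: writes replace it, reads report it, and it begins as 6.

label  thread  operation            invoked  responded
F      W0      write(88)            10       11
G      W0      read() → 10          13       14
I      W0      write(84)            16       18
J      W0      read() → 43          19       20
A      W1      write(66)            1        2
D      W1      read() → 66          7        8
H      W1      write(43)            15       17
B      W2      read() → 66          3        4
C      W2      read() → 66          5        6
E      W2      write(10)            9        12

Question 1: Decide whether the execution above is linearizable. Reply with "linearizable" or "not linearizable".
a witness: A, B, C, D, F, E, G, I, H, J
1. A write(66), leaving value 66
2. B read() → 66, leaving value 66
3. C read() → 66, leaving value 66
4. D read() → 66, leaving value 66
5. F write(88), leaving value 88
6. E write(10), leaving value 10
7. G read() → 10, leaving value 10
8. I write(84), leaving value 84
9. H write(43), leaving value 43
10. J read() → 43, leaving value 43

linearizable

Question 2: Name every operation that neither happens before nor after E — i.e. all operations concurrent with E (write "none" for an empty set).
E runs from 9 to 12; window-overlapping ops are concurrent
A [1,2]: before
B [3,4]: before
C [5,6]: before
D [7,8]: before
F [10,11]: concurrent
G [13,14]: after
H [15,17]: after
I [16,18]: after
J [19,20]: after

F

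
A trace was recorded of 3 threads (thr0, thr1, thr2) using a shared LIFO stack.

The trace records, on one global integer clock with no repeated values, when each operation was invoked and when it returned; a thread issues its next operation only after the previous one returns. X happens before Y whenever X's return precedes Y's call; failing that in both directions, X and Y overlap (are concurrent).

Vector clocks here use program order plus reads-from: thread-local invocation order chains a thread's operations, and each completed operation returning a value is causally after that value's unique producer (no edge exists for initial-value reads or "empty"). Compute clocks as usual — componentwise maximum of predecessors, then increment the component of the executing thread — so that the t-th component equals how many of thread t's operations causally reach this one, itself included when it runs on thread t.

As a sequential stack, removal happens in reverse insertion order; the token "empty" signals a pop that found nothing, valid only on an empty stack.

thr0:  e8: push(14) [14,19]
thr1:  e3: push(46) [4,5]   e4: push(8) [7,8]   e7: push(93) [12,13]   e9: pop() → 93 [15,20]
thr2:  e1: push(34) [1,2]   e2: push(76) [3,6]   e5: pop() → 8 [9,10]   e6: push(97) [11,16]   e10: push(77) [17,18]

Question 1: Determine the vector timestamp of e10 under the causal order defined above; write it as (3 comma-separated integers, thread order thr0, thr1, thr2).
Answer: (0, 2, 5)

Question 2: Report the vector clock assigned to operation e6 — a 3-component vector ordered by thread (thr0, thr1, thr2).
Answer: (0, 2, 4)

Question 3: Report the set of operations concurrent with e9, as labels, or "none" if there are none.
Answer: e10, e6, e8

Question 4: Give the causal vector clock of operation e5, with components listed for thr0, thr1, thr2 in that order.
Answer: (0, 2, 3)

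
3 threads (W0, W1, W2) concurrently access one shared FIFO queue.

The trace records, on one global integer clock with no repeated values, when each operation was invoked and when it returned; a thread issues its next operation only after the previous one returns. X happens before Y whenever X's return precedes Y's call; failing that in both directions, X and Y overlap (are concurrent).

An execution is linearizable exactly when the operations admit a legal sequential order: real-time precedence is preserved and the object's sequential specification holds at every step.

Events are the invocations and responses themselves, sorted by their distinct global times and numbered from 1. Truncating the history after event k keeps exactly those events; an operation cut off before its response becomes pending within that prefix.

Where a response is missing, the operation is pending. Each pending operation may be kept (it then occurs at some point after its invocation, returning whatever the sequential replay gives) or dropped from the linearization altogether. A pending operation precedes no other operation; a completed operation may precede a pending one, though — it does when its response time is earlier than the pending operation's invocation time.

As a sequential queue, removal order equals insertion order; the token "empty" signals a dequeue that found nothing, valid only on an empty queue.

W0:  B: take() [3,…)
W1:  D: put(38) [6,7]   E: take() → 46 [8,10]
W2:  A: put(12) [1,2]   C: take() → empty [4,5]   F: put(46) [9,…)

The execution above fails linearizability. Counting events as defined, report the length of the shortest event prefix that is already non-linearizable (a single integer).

10

one valid order for events 1..9 is A, B, C, D:
step 1: A put(12) — queue <12>
step 2: B take() (pending, included) — queue <>
step 3: C take() → empty — queue <>
step 4: D put(38) — queue <38>
event 10 — E's response, time 10 — after it, nothing linearizes
including or dropping the 2 pending operations (B, F) in any combination fails
take A, C, D, E (pending dropped): step 2 already fails, because C take() → empty cannot occur there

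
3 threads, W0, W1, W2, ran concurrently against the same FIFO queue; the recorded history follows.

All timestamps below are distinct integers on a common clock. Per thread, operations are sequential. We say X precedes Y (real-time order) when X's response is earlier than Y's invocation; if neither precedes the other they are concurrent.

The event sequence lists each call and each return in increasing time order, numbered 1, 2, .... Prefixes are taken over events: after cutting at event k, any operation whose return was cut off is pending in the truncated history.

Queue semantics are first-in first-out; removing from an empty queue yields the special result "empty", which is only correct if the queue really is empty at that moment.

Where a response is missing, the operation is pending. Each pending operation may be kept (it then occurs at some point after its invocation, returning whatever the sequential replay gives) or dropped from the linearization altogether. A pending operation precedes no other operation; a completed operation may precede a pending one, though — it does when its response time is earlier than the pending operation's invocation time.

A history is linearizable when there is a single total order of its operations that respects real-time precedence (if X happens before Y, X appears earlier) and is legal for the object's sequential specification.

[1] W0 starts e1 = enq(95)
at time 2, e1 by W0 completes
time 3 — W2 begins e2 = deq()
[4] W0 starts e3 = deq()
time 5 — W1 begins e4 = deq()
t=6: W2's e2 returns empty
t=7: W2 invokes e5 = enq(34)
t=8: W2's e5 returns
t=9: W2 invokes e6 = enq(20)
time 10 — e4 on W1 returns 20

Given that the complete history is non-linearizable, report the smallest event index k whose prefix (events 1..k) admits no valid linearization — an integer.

10

one valid order for events 1..9 is e1, e3, e2, e4, e5:
step 1: e1 enq(95) — queue <95>
step 2: e3 deq() (pending, included) — queue <>
step 3: e2 deq() → empty — queue <>
step 4: e4 deq() (pending, included) — queue <>
step 5: e5 enq(34) — queue <34>
include event 10 — e4 responding at 10 — and every candidate order breaks
no escape via the 2 pending operations (e3, e6): every completion choice fails
sample order e1, e2, e4, e5 (pending dropped) stalls at step 2 — e2 deq() → empty has no legal effect
sample order e1, e2, e5, e4 (pending dropped) stalls at step 2 — e2 deq() → empty has no legal effect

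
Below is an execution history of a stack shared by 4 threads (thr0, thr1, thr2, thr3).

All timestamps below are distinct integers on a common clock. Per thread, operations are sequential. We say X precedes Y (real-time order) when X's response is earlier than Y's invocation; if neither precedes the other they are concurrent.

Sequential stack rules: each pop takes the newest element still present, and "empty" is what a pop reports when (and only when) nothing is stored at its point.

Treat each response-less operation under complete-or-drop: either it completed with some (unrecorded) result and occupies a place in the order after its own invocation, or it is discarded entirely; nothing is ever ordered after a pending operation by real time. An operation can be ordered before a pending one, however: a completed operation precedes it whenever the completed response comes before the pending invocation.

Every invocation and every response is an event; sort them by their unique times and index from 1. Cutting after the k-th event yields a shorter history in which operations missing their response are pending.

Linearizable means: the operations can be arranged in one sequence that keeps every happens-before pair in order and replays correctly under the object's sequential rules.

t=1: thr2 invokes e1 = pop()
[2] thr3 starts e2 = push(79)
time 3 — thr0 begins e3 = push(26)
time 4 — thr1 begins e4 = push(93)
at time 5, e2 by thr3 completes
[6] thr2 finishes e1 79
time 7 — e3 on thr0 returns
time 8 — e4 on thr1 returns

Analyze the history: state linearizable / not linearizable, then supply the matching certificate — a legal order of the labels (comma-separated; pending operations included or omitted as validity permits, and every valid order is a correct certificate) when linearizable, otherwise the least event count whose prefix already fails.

linearizable — witness: e2, e1, e3, e4

1. e2 push(79), leaving stack <79>
2. e1 pop() → 79, leaving stack <>
3. e3 push(26), leaving stack <26>
4. e4 push(93), leaving stack <26,93>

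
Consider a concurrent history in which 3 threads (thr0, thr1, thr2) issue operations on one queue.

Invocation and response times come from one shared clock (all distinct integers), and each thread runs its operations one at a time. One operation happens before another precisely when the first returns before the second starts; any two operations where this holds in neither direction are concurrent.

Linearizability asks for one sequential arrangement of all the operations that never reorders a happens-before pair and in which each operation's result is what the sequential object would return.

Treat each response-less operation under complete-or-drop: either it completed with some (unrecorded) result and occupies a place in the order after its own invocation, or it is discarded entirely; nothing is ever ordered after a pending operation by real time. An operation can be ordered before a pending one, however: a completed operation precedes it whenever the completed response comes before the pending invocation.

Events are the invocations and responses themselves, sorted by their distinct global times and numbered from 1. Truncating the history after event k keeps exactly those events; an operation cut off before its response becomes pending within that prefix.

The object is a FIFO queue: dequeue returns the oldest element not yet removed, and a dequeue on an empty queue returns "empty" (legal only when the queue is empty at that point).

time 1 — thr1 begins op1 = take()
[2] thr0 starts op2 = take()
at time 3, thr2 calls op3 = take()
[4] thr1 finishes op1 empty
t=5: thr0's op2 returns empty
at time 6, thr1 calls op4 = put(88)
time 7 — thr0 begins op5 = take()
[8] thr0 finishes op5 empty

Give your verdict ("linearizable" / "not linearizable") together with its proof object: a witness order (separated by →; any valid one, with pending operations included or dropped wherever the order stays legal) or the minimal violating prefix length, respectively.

1. op1 take() → empty, leaving queue <>
2. op2 take() → empty, leaving queue <>
3. op3 take() (pending, included), leaving queue <>
4. op5 take() → empty, leaving queue <>

linearizable — witness: op1 → op2 → op3 → op5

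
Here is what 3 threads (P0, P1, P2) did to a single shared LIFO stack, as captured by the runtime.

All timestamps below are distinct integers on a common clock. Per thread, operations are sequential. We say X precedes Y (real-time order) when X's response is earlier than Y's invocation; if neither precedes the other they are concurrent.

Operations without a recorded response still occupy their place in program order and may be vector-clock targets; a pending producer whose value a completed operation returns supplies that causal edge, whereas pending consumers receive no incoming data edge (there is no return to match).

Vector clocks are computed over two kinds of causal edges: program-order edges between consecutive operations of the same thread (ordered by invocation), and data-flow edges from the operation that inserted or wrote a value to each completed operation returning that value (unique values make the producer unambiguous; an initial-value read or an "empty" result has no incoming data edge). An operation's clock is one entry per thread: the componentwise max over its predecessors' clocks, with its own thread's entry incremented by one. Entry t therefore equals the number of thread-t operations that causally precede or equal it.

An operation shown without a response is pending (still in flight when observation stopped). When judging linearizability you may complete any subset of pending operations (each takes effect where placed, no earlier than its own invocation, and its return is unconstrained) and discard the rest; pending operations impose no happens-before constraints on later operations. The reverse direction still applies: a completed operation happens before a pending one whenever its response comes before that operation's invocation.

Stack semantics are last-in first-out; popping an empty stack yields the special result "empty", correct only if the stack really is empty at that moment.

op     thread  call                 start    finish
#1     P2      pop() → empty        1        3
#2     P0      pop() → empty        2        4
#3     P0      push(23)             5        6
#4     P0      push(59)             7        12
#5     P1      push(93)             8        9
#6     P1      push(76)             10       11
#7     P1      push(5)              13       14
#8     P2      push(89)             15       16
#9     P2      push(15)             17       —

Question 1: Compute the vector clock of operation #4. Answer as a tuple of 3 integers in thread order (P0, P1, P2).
(3, 0, 0)

root op #1, invoked 1: fresh clock plus P2's own tick → (0, 0, 1)
root op #5, invoked 8: fresh clock plus P1's own tick → (0, 1, 0)
root op #2, invoked 2: fresh clock plus P0's own tick → (1, 0, 0)
#8 (invocation 15): componentwise max over VC(#1)=(0, 0, 1), +1 at P2, giving (0, 0, 2)
#6 (invocation 10): componentwise max over VC(#5)=(0, 1, 0), +1 at P1, giving (0, 2, 0)
#3 (invocation 5): componentwise max over VC(#2)=(1, 0, 0), +1 at P0, giving (2, 0, 0)
#9 (invocation 17): componentwise max over VC(#8)=(0, 0, 2), +1 at P2, giving (0, 0, 3)
#7 (invocation 13): componentwise max over VC(#6)=(0, 2, 0), +1 at P1, giving (0, 3, 0)
#4 (invocation 7): componentwise max over VC(#3)=(2, 0, 0), +1 at P0, giving (3, 0, 0)
target: VC(#4) = (3, 0, 0)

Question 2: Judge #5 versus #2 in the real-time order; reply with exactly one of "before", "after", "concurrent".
after

#5 spans [8,9], #2 spans [2,4]
resp(#2)=4 < inv(#5)=8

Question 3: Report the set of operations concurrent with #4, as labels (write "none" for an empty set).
#5, #6

#4 runs from 7 to 12; window-overlapping ops are concurrent
#1 [1,3]: before
#2 [2,4]: before
#3 [5,6]: before
#5 [8,9]: concurrent
#6 [10,11]: concurrent
#7 [13,14]: after
#8 [15,16]: after
#9 [17,…): after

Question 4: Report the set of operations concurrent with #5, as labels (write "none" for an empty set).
#4

#5 spans [8,9]: anything still running between times 8 and 9 counts as concurrent
#1 [1,3]: before
#2 [2,4]: before
#3 [5,6]: before
#4 [7,12]: concurrent
#6 [10,11]: after
#7 [13,14]: after
#8 [15,16]: after
#9 [17,…): after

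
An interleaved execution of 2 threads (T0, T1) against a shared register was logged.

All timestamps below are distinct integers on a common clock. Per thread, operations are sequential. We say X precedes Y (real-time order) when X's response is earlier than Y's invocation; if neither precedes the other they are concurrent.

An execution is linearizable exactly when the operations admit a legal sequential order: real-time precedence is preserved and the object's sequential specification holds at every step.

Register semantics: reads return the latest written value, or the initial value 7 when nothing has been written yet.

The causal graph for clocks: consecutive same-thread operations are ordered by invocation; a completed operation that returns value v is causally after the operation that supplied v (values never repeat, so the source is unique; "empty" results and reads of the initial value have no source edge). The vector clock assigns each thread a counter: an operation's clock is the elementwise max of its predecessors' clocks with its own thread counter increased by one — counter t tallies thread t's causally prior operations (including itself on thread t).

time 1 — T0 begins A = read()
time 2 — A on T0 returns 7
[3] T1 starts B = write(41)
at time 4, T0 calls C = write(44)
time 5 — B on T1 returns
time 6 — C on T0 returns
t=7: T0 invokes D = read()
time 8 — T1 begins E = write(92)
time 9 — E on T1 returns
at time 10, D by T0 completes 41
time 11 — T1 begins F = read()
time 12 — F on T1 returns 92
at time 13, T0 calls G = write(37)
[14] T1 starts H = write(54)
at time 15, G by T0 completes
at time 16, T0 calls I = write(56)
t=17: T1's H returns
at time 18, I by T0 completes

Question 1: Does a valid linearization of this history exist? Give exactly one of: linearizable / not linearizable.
witness order: A, C, B, D, E, F, G, H, I
step 1: A read() → 7 — value 7
step 2: C write(44) — value 44
step 3: B write(41) — value 41
step 4: D read() → 41 — value 41
step 5: E write(92) — value 92
step 6: F read() → 92 — value 92
step 7: G write(37) — value 37
step 8: H write(54) — value 54
step 9: I write(56) — value 56

linearizable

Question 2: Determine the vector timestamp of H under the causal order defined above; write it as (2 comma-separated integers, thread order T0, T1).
B (invocation 3): nothing precedes it; T1's component alone gives (0, 1)
A (invocation 1): nothing precedes it; T0's component alone gives (1, 0)
E, invoked 8, takes VC(B)=(0, 1) under max, adds 1 for T1 → (0, 2)
C, invoked 4, takes VC(A)=(1, 0) under max, adds 1 for T0 → (2, 0)
F, invoked 11, takes VC(E)=(0, 2) under max, adds 1 for T1 → (0, 3)
H, invoked 14, takes VC(F)=(0, 3) under max, adds 1 for T1 → (0, 4)
D, invoked 7, takes VC(B)=(0, 1), VC(C)=(2, 0) under max, adds 1 for T0 → (3, 1)
G, invoked 13, takes VC(D)=(3, 1) under max, adds 1 for T0 → (4, 1)
I, invoked 16, takes VC(G)=(4, 1) under max, adds 1 for T0 → (5, 1)
target: VC(H) = (0, 4)

(0, 4)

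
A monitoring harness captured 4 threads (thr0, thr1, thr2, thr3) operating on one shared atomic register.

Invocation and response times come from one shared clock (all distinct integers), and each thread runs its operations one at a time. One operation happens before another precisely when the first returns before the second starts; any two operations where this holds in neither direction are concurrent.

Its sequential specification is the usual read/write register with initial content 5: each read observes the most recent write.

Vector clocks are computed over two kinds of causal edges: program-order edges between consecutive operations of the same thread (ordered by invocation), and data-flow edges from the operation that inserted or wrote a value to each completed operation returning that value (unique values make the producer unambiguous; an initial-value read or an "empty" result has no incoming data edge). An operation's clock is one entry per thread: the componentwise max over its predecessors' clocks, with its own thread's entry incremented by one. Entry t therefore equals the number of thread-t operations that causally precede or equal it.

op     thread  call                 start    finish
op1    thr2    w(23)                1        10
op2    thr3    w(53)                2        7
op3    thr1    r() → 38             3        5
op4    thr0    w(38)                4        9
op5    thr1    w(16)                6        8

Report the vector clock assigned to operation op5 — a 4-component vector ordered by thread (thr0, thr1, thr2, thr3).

VC(op2, invoked at 2): no causal predecessors; +1 on thr3 → (0, 0, 0, 1)
VC(op1, invoked at 1): no causal predecessors; +1 on thr2 → (0, 0, 1, 0)
VC(op4, invoked at 4): no causal predecessors; +1 on thr0 → (1, 0, 0, 0)
op3 (invocation 3): componentwise max over VC(op4)=(1, 0, 0, 0), +1 at thr1, giving (1, 1, 0, 0)
op5 (invocation 6): componentwise max over VC(op3)=(1, 1, 0, 0), +1 at thr1, giving (1, 2, 0, 0)
target: VC(op5) = (1, 2, 0, 0)

(1, 2, 0, 0)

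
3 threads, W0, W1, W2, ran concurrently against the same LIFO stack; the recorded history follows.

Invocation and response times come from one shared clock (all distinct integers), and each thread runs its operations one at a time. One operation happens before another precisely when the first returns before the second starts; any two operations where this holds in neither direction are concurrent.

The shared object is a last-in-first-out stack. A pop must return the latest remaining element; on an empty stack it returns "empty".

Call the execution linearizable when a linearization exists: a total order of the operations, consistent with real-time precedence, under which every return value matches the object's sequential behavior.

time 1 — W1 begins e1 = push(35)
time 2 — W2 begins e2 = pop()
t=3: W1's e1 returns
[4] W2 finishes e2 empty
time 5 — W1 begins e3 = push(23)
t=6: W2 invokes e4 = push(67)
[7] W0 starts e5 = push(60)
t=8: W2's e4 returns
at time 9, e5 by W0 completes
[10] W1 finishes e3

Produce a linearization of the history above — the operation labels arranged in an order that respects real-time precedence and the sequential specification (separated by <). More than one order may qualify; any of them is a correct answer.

1. e2 pop() → empty, leaving stack <>
2. e1 push(35), leaving stack <35>
3. e3 push(23), leaving stack <35,23>
4. e4 push(67), leaving stack <35,23,67>
5. e5 push(60), leaving stack <35,23,67,60>

e2 < e1 < e3 < e4 < e5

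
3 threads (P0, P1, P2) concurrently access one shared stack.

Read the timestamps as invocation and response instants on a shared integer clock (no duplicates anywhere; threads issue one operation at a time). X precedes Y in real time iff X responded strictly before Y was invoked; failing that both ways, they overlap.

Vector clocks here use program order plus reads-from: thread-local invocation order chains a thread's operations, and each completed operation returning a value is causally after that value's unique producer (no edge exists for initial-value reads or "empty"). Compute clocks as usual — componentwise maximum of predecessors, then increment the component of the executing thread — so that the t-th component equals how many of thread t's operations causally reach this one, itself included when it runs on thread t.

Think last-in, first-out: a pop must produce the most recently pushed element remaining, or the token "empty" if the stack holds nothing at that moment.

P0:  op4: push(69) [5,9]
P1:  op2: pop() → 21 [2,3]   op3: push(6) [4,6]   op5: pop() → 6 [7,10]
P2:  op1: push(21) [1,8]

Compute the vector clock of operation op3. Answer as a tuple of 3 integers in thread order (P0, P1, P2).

VC(op1, invoked at 1): no causal predecessors; +1 on P2 → (0, 0, 1)
VC(op4, invoked at 5): no causal predecessors; +1 on P0 → (1, 0, 0)
VC(op2, invoked at 2): max of VC(op1)=(0, 0, 1), then +1 on thread P1 → (0, 1, 1)
VC(op3, invoked at 4): max of VC(op2)=(0, 1, 1), then +1 on thread P1 → (0, 2, 1)
VC(op5, invoked at 7): max of VC(op3)=(0, 2, 1), then +1 on thread P1 → (0, 3, 1)
target: VC(op3) = (0, 2, 1)

(0, 2, 1)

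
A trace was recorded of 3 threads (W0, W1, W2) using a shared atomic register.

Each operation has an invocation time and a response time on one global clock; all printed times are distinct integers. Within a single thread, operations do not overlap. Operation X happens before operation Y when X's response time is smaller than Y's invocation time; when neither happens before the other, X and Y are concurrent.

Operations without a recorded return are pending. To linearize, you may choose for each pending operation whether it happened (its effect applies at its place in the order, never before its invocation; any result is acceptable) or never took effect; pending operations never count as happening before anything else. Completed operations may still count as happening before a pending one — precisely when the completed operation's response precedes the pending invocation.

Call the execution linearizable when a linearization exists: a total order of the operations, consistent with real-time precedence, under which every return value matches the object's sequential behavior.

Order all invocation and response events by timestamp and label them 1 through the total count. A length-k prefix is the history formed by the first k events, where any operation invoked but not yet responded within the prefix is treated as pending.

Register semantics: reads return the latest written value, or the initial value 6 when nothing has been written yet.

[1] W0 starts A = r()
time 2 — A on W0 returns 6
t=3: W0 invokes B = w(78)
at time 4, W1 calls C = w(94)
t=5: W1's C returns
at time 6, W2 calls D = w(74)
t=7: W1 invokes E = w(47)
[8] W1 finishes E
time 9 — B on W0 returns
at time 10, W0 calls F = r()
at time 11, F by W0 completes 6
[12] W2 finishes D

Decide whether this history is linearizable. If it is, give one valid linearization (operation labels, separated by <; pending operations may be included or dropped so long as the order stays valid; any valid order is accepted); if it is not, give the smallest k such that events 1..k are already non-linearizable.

events 1..10 are fine; event 11 — the response of F at time 11 — makes the prefix non-linearizable
no legal order exists: 3 real-time-consistent candidates over 5 completed atomic register operations, all rejected
completion choices over the 1 pending operation (D) were checked; none helps
take A, B, C, E, F (pending dropped): step 5 already fails, because F r() → 6 cannot occur there
take A, C, B, E, F (pending dropped): step 5 already fails, because F r() → 6 cannot occur there

not linearizable — minimal violating prefix: 11 events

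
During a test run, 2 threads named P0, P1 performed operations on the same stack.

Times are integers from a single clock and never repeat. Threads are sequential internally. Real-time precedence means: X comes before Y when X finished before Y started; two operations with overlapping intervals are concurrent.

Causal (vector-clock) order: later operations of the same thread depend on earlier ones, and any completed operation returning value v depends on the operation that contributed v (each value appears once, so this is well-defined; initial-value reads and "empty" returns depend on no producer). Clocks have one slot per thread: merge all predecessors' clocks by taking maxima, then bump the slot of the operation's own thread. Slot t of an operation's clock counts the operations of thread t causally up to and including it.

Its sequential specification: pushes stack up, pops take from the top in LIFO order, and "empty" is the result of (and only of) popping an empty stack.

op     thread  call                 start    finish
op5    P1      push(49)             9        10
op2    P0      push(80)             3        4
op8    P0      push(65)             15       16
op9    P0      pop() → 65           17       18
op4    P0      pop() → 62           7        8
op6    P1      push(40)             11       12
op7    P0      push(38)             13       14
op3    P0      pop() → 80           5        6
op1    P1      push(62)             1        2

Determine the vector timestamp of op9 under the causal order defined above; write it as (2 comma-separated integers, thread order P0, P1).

(6, 1)

VC(op1, invoked at 1): no causal predecessors; +1 on P1 → (0, 1)
VC(op2, invoked at 3): no causal predecessors; +1 on P0 → (1, 0)
from VC(op1)=(0, 1), op5 (invoked 9) maxes components and bumps P1 → (0, 2)
from VC(op2)=(1, 0), op3 (invoked 5) maxes components and bumps P0 → (2, 0)
from VC(op5)=(0, 2), op6 (invoked 11) maxes components and bumps P1 → (0, 3)
from VC(op1)=(0, 1), VC(op3)=(2, 0), op4 (invoked 7) maxes components and bumps P0 → (3, 1)
from VC(op4)=(3, 1), op7 (invoked 13) maxes components and bumps P0 → (4, 1)
from VC(op7)=(4, 1), op8 (invoked 15) maxes components and bumps P0 → (5, 1)
from VC(op8)=(5, 1), op9 (invoked 17) maxes components and bumps P0 → (6, 1)
target: VC(op9) = (6, 1)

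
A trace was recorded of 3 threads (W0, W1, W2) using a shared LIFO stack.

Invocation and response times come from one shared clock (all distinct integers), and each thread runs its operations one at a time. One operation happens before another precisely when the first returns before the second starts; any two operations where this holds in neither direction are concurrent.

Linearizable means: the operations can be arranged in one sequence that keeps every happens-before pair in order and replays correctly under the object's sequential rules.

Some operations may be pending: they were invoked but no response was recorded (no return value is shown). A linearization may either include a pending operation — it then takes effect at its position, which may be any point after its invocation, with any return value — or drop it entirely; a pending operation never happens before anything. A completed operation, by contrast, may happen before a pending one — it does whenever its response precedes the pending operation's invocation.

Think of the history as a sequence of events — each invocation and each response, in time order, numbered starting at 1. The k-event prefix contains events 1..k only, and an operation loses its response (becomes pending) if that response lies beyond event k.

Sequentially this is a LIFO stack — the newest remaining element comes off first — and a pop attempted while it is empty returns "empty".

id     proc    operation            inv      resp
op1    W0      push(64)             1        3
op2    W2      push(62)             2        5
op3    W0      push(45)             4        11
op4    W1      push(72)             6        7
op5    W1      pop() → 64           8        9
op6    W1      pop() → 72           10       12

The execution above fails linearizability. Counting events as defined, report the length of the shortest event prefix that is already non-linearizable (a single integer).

9

events 1..8 are linearizable; a witness order is op1, op2, op3, op4:
1. op1 push(64), leaving stack <64>
2. op2 push(62), leaving stack <64,62>
3. op3 push(45) (pending, included), leaving stack <64,62,45>
4. op4 push(72), leaving stack <64,62,45,72>
adding event 9 (op5 responds at 9) leaves no legal real-time order
include/drop combinations of the 1 pending operation (op3) were all tried; none helps
take op1, op2, op4, op5 (pending dropped): step 4 already fails, because op5 pop() → 64 cannot occur there
take op2, op1, op4, op5 (pending dropped): step 4 already fails, because op5 pop() → 64 cannot occur there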